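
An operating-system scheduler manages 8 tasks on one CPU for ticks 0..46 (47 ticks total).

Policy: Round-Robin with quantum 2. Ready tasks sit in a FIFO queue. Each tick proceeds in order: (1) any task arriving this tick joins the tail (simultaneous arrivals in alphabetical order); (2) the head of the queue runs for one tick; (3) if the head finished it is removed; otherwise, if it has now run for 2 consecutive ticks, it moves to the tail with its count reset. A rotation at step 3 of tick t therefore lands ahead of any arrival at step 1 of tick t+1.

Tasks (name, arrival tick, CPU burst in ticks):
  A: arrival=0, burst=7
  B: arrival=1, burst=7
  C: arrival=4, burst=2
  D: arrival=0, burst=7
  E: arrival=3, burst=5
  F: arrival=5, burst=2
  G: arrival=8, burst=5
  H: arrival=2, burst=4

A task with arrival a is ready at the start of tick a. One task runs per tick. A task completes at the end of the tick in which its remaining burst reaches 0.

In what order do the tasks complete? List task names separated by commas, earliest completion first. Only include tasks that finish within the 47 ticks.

t=0: queue=[A,D] q_used=0 → run A
t=1: queue=[A,D,B] q_used=1 → run A
t=2: queue=[D,B,A,H] q_used=0 → run D
t=3: queue=[D,B,A,H,E] q_used=1 → run D
t=4: queue=[B,A,H,E,D,C] q_used=0 → run B
t=5: queue=[B,A,H,E,D,C,F] q_used=1 → run B
t=6: queue=[A,H,E,D,C,F,B] q_used=0 → run A
t=7: queue=[A,H,E,D,C,F,B] q_used=1 → run A
t=8: queue=[H,E,D,C,F,B,A,G] q_used=0 → run H
t=9: queue=[H,E,D,C,F,B,A,G] q_used=1 → run H
t=10: queue=[E,D,C,F,B,A,G,H] q_used=0 → run E
t=11: queue=[E,D,C,F,B,A,G,H] q_used=1 → run E
t=12: queue=[D,C,F,B,A,G,H,E] q_used=0 → run D
t=13: queue=[D,C,F,B,A,G,H,E] q_used=1 → run D
t=14: queue=[C,F,B,A,G,H,E,D] q_used=0 → run C
t=15: queue=[C,F,B,A,G,H,E,D] q_used=1 → run C
t=16: queue=[F,B,A,G,H,E,D] q_used=0 → run F
t=17: queue=[F,B,A,G,H,E,D] q_used=1 → run F
t=18: queue=[B,A,G,H,E,D] q_used=0 → run B
t=19: queue=[B,A,G,H,E,D] q_used=1 → run B
t=20: queue=[A,G,H,E,D,B] q_used=0 → run A
t=21: queue=[A,G,H,E,D,B] q_used=1 → run A
t=22: queue=[G,H,E,D,B,A] q_used=0 → run G
t=23: queue=[G,H,E,D,B,A] q_used=1 → run G
t=24: queue=[H,E,D,B,A,G] q_used=0 → run H
t=25: queue=[H,E,D,B,A,G] q_used=1 → run H
t=26: queue=[E,D,B,A,G] q_used=0 → run E
t=27: queue=[E,D,B,A,G] q_used=1 → run E
t=28: queue=[D,B,A,G,E] q_used=0 → run D
t=29: queue=[D,B,A,G,E] q_used=1 → run D
t=30: queue=[B,A,G,E,D] q_used=0 → run B
t=31: queue=[B,A,G,E,D] q_used=1 → run B
t=32: queue=[A,G,E,D,B] q_used=0 → run A
t=33: queue=[G,E,D,B] q_used=0 → run G
t=34: queue=[G,E,D,B] q_used=1 → run G
t=35: queue=[E,D,B,G] q_used=0 → run E
t=36: queue=[D,B,G] q_used=0 → run D
t=37: queue=[B,G] q_used=0 → run B
t=38: queue=[G] q_used=0 → run G
t=39: (idle)
t=40: (idle)
t=41: (idle)
t=42: (idle)
t=43: (idle)
t=44: (idle)
t=45: (idle)
t=46: (idle)

completion order = C, F, H, A, E, D, B, G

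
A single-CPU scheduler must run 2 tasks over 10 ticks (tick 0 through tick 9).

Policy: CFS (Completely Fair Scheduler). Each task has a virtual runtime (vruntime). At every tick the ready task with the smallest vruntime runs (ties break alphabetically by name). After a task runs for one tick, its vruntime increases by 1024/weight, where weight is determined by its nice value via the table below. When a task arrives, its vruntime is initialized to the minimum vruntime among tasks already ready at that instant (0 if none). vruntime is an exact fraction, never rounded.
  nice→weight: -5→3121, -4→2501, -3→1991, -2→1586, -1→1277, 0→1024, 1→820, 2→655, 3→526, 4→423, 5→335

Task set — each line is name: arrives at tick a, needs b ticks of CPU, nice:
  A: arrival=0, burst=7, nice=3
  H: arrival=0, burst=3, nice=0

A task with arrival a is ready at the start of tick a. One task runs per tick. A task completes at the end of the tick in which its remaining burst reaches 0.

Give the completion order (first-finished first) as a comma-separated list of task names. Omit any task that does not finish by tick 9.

t=0: vr[A=0 H=0] → run A
t=1: vr[A=512/263 H=0] → run H
t=2: vr[A=512/263 H=1] → run H
t=3: vr[A=512/263 H=2] → run A
t=4: vr[A=1024/263 H=2] → run H
t=5: vr[A=1024/263] → run A
t=6: vr[A=1536/263] → run A
t=7: vr[A=2048/263] → run A
t=8: vr[A=2560/263] → run A
t=9: vr[A=3072/263] → run A

completion order = H, A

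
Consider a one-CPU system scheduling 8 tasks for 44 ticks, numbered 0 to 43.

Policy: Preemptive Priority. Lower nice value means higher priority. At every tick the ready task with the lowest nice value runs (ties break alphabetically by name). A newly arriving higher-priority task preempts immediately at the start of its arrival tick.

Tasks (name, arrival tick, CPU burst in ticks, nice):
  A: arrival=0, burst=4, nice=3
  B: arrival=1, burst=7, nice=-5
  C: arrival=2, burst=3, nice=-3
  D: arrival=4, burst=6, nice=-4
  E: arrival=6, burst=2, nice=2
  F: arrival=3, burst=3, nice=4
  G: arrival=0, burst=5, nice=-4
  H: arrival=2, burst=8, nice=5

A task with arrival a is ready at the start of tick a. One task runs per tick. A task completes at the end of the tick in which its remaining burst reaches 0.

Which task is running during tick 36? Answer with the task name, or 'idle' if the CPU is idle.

running at tick 36 = H

t=0: ready={A,G} → run G
t=1: ready={A,B,G} → run B
t=2: ready={A,B,C,G,H} → run B
t=3: ready={A,B,C,F,G,H} → run B
t=4: ready={A,B,C,D,F,G,H} → run B
t=5: ready={A,B,C,D,F,G,H} → run B
t=6: ready={A,B,C,D,E,F,G,H} → run B
t=7: ready={A,B,C,D,E,F,G,H} → run B
t=8: ready={A,C,D,E,F,G,H} → run D
t=9: ready={A,C,D,E,F,G,H} → run D
t=10: ready={A,C,D,E,F,G,H} → run D
t=11: ready={A,C,D,E,F,G,H} → run D
t=12: ready={A,C,D,E,F,G,H} → run D
t=13: ready={A,C,D,E,F,G,H} → run D
t=14: ready={A,C,E,F,G,H} → run G
t=15: ready={A,C,E,F,G,H} → run G
t=16: ready={A,C,E,F,G,H} → run G
t=17: ready={A,C,E,F,G,H} → run G
t=18: ready={A,C,E,F,H} → run C
t=19: ready={A,C,E,F,H} → run C
t=20: ready={A,C,E,F,H} → run C
t=21: ready={A,E,F,H} → run E
t=22: ready={A,E,F,H} → run E
t=23: ready={A,F,H} → run A
t=24: ready={A,F,H} → run A
t=25: ready={A,F,H} → run A
t=26: ready={A,F,H} → run A
t=27: ready={F,H} → run F
t=28: ready={F,H} → run F
t=29: ready={F,H} → run F
t=30: ready={H} → run H
t=31: ready={H} → run H
t=32: ready={H} → run H
t=33: ready={H} → run H
t=34: ready={H} → run H
t=35: ready={H} → run H
t=36: ready={H} → run H
t=37: ready={H} → run H
t=38: (idle)
t=39: (idle)
t=40: (idle)
t=41: (idle)
t=42: (idle)
t=43: (idle)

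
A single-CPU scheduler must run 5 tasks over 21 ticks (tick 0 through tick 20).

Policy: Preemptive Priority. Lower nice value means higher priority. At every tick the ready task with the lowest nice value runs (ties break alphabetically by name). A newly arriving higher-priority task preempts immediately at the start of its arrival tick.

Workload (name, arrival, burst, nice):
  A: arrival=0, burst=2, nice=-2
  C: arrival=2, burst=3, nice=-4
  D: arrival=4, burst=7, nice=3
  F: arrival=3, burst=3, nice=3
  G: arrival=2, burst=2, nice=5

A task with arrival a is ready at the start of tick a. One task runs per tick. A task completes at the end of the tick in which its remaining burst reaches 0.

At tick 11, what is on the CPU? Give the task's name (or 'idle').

t=0: ready={A} → run A
t=1: ready={A} → run A
t=2: ready={C,G} → run C
t=3: ready={C,F,G} → run C
t=4: ready={C,D,F,G} → run C
t=5: ready={D,F,G} → run D
t=6: ready={D,F,G} → run D
t=7: ready={D,F,G} → run D
t=8: ready={D,F,G} → run D
t=9: ready={D,F,G} → run D
t=10: ready={D,F,G} → run D
t=11: ready={D,F,G} → run D
t=12: ready={F,G} → run F
t=13: ready={F,G} → run F
t=14: ready={F,G} → run F
t=15: ready={G} → run G
t=16: ready={G} → run G
t=17: (idle)
t=18: (idle)
t=19: (idle)
t=20: (idle)

running at tick 11 = D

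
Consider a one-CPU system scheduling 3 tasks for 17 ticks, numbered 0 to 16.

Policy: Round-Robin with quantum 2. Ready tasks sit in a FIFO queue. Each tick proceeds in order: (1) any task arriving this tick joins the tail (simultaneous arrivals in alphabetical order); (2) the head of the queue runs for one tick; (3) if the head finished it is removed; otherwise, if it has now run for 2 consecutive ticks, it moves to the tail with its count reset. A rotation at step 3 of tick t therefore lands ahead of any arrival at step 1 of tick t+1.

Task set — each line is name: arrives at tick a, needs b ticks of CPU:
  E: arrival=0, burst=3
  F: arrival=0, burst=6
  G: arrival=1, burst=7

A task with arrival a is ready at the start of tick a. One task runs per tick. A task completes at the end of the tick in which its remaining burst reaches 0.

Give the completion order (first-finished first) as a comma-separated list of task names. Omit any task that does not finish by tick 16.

t=0: queue=[E,F] q_used=0 → run E
t=1: queue=[E,F,G] q_used=1 → run E
t=2: queue=[F,G,E] q_used=0 → run F
t=3: queue=[F,G,E] q_used=1 → run F
t=4: queue=[G,E,F] q_used=0 → run G
t=5: queue=[G,E,F] q_used=1 → run G
t=6: queue=[E,F,G] q_used=0 → run E
t=7: queue=[F,G] q_used=0 → run F
t=8: queue=[F,G] q_used=1 → run F
t=9: queue=[G,F] q_used=0 → run G
t=10: queue=[G,F] q_used=1 → run G
t=11: queue=[F,G] q_used=0 → run F
t=12: queue=[F,G] q_used=1 → run F
t=13: queue=[G] q_used=0 → run G
t=14: queue=[G] q_used=1 → run G
t=15: queue=[G] q_used=0 → run G
t=16: (idle)

completion order = E, F, G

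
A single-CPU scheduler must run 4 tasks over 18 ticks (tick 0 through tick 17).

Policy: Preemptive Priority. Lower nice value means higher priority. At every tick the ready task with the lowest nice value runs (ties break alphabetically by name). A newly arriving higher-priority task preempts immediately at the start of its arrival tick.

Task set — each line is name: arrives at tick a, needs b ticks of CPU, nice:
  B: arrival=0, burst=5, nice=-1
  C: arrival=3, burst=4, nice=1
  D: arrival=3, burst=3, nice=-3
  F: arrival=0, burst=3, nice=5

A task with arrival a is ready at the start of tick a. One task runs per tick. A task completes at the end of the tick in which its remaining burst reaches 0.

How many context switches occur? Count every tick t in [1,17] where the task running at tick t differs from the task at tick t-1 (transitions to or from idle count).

context switches = 5

t=0: ready={B,F} → run B
t=1: ready={B,F} → run B
t=2: ready={B,F} → run B
t=3: ready={B,C,D,F} → run D
t=4: ready={B,C,D,F} → run D
t=5: ready={B,C,D,F} → run D
t=6: ready={B,C,F} → run B
t=7: ready={B,C,F} → run B
t=8: ready={C,F} → run C
t=9: ready={C,F} → run C
t=10: ready={C,F} → run C
t=11: ready={C,F} → run C
t=12: ready={F} → run F
t=13: ready={F} → run F
t=14: ready={F} → run F
t=15: (idle)
t=16: (idle)
t=17: (idle)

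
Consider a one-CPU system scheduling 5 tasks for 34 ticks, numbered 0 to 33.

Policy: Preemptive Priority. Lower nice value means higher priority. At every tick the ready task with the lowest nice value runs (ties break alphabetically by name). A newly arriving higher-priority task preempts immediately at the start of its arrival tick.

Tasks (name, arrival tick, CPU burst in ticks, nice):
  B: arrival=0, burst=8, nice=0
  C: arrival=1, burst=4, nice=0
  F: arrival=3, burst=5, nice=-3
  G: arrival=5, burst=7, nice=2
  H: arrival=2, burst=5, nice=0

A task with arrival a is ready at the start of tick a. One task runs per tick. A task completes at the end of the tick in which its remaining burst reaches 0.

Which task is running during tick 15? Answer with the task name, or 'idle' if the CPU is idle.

t=0: ready={B} → run B
t=1: ready={B,C} → run B
t=2: ready={B,C,H} → run B
t=3: ready={B,C,F,H} → run F
t=4: ready={B,C,F,H} → run F
t=5: ready={B,C,F,G,H} → run F
t=6: ready={B,C,F,G,H} → run F
t=7: ready={B,C,F,G,H} → run F
t=8: ready={B,C,G,H} → run B
t=9: ready={B,C,G,H} → run B
t=10: ready={B,C,G,H} → run B
t=11: ready={B,C,G,H} → run B
t=12: ready={B,C,G,H} → run B
t=13: ready={C,G,H} → run C
t=14: ready={C,G,H} → run C
t=15: ready={C,G,H} → run C
t=16: ready={C,G,H} → run C
t=17: ready={G,H} → run H
t=18: ready={G,H} → run H
t=19: ready={G,H} → run H
t=20: ready={G,H} → run H
t=21: ready={G,H} → run H
t=22: ready={G} → run G
t=23: ready={G} → run G
t=24: ready={G} → run G
t=25: ready={G} → run G
t=26: ready={G} → run G
t=27: ready={G} → run G
t=28: ready={G} → run G
t=29: (idle)
t=30: (idle)
t=31: (idle)
t=32: (idle)
t=33: (idle)

running at tick 15 = C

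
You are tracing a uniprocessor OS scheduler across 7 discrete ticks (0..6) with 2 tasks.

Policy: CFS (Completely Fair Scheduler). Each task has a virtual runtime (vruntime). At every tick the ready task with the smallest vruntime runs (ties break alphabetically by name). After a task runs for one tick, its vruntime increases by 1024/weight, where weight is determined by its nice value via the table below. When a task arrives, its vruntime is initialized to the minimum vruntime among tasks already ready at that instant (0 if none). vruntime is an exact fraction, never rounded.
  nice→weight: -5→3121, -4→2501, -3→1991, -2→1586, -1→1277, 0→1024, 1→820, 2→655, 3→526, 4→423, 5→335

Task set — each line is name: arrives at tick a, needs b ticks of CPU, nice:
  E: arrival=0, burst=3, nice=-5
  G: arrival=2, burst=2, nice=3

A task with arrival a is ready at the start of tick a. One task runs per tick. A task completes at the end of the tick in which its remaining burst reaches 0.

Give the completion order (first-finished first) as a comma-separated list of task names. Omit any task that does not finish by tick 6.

completion order = E, G

t=0: vr[E=0] → run E
t=1: vr[E=1024/3121] → run E
t=2: vr[E=2048/3121 G=2048/3121] → run E
t=3: vr[G=2048/3121] → run G
t=4: vr[G=2136576/820823] → run G
t=5: (idle)
t=6: (idle)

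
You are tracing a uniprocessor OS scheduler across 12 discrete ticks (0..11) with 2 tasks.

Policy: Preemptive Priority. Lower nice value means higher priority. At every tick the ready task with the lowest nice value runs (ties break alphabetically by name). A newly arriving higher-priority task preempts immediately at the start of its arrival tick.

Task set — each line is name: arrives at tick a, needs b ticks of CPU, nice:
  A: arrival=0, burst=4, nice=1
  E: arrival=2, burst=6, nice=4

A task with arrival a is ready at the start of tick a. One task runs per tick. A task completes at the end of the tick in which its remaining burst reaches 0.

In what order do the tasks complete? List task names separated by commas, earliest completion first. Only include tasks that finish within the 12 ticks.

t=0: ready={A} → run A
t=1: ready={A} → run A
t=2: ready={A,E} → run A
t=3: ready={A,E} → run A
t=4: ready={E} → run E
t=5: ready={E} → run E
t=6: ready={E} → run E
t=7: ready={E} → run E
t=8: ready={E} → run E
t=9: ready={E} → run E
t=10: (idle)
t=11: (idle)

completion order = A, E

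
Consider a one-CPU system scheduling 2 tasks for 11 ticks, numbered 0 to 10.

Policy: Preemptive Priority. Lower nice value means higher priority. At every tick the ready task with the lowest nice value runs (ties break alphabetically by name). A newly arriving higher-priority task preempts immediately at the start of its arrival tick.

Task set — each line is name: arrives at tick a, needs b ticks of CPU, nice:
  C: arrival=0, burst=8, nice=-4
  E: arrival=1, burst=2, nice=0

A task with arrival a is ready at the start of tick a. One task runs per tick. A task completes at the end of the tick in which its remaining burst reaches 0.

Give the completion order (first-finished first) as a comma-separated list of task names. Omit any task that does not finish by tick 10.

t=0: ready={C} → run C
t=1: ready={C,E} → run C
t=2: ready={C,E} → run C
t=3: ready={C,E} → run C
t=4: ready={C,E} → run C
t=5: ready={C,E} → run C
t=6: ready={C,E} → run C
t=7: ready={C,E} → run C
t=8: ready={E} → run E
t=9: ready={E} → run E
t=10: (idle)

completion order = C, E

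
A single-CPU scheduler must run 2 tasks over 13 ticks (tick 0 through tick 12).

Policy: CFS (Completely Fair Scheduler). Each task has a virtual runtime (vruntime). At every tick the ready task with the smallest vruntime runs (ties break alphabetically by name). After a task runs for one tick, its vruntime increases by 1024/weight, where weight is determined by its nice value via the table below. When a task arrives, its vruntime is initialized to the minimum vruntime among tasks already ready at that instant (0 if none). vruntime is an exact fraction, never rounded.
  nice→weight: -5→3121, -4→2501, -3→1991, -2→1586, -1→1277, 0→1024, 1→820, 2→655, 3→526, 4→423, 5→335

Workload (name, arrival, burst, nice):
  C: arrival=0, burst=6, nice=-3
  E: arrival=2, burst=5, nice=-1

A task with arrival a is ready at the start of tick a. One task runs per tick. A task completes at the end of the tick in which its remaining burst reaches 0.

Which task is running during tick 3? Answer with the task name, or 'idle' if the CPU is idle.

running at tick 3 = E

t=0: vr[C=0] → run C
t=1: vr[C=1024/1991] → run C
t=2: vr[C=2048/1991 E=2048/1991] → run C
t=3: vr[C=3072/1991 E=2048/1991] → run E
t=4: vr[C=3072/1991 E=4654080/2542507] → run C
t=5: vr[C=4096/1991 E=4654080/2542507] → run E
t=6: vr[C=4096/1991 E=6692864/2542507] → run C
t=7: vr[C=5120/1991 E=6692864/2542507] → run C
t=8: vr[E=6692864/2542507] → run E
t=9: vr[E=8731648/2542507] → run E
t=10: vr[E=10770432/2542507] → run E
t=11: (idle)
t=12: (idle)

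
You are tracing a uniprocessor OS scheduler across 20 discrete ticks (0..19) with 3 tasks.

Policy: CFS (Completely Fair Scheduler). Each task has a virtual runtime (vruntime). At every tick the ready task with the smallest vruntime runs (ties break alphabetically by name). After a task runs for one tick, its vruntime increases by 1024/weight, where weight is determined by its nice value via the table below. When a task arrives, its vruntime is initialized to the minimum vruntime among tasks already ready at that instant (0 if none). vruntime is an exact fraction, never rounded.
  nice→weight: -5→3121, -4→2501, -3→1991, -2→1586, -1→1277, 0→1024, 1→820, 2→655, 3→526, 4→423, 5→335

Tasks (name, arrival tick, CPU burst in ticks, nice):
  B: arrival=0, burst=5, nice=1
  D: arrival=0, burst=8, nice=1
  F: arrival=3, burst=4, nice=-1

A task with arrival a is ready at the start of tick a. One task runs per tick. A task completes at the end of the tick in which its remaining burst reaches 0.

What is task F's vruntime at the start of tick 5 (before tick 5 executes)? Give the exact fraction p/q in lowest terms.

t=0: vr[B=0 D=0] → run B
t=1: vr[B=256/205 D=0] → run D
t=2: vr[B=256/205 D=256/205] → run B
t=3: vr[B=512/205 D=256/205 F=256/205] → run D
t=4: vr[B=512/205 D=512/205 F=256/205] → run F
t=5: vr[B=512/205 D=512/205 F=536832/261785] → run F
t=6: vr[B=512/205 D=512/205 F=746752/261785] → run B
t=7: vr[B=768/205 D=512/205 F=746752/261785] → run D
t=8: vr[B=768/205 D=768/205 F=746752/261785] → run F
t=9: vr[B=768/205 D=768/205 F=956672/261785] → run F
t=10: vr[B=768/205 D=768/205] → run B
t=11: vr[B=1024/205 D=768/205] → run D
t=12: vr[B=1024/205 D=1024/205] → run B
t=13: vr[D=1024/205] → run D
t=14: vr[D=256/41] → run D
t=15: vr[D=1536/205] → run D
t=16: vr[D=1792/205] → run D
t=17: (idle)
t=18: (idle)
t=19: (idle)

vruntime(F, start of tick 5) = 536832/261785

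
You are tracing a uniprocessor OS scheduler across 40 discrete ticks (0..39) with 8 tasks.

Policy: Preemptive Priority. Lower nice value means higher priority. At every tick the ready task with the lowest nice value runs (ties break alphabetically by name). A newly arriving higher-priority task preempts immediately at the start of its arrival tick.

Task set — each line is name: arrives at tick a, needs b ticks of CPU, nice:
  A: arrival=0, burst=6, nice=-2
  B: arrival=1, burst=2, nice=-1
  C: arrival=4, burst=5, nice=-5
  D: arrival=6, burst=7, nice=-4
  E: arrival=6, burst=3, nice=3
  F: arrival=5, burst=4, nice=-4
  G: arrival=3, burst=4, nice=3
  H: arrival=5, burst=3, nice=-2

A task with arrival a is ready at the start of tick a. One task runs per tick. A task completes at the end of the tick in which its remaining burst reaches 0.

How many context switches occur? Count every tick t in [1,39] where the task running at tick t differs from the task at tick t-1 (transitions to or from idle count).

t=0: ready={A} → run A
t=1: ready={A,B} → run A
t=2: ready={A,B} → run A
t=3: ready={A,B,G} → run A
t=4: ready={A,B,C,G} → run C
t=5: ready={A,B,C,F,G,H} → run C
t=6: ready={A,B,C,D,E,F,G,H} → run C
t=7: ready={A,B,C,D,E,F,G,H} → run C
t=8: ready={A,B,C,D,E,F,G,H} → run C
t=9: ready={A,B,D,E,F,G,H} → run D
t=10: ready={A,B,D,E,F,G,H} → run D
t=11: ready={A,B,D,E,F,G,H} → run D
t=12: ready={A,B,D,E,F,G,H} → run D
t=13: ready={A,B,D,E,F,G,H} → run D
t=14: ready={A,B,D,E,F,G,H} → run D
t=15: ready={A,B,D,E,F,G,H} → run D
t=16: ready={A,B,E,F,G,H} → run F
t=17: ready={A,B,E,F,G,H} → run F
t=18: ready={A,B,E,F,G,H} → run F
t=19: ready={A,B,E,F,G,H} → run F
t=20: ready={A,B,E,G,H} → run A
t=21: ready={A,B,E,G,H} → run A
t=22: ready={B,E,G,H} → run H
t=23: ready={B,E,G,H} → run H
t=24: ready={B,E,G,H} → run H
t=25: ready={B,E,G} → run B
t=26: ready={B,E,G} → run B
t=27: ready={E,G} → run E
t=28: ready={E,G} → run E
t=29: ready={E,G} → run E
t=30: ready={G} → run G
t=31: ready={G} → run G
t=32: ready={G} → run G
t=33: ready={G} → run G
t=34: (idle)
t=35: (idle)
t=36: (idle)
t=37: (idle)
t=38: (idle)
t=39: (idle)

context switches = 9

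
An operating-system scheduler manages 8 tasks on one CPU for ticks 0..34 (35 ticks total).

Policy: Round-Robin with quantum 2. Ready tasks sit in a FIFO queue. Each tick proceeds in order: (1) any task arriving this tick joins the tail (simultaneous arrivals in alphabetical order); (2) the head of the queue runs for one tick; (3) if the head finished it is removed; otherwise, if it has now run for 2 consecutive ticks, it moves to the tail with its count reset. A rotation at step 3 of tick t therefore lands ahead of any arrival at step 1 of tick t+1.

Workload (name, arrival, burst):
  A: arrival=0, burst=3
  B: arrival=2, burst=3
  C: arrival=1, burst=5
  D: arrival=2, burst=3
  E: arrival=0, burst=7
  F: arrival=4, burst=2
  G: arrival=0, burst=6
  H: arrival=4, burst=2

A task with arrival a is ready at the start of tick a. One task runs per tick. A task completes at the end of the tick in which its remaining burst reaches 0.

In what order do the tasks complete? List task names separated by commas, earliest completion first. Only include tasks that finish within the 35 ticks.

completion order = A, F, H, B, D, G, C, E

t=0: queue=[A,E,G] q_used=0 → run A
t=1: queue=[A,E,G,C] q_used=1 → run A
t=2: queue=[E,G,C,A,B,D] q_used=0 → run E
t=3: queue=[E,G,C,A,B,D] q_used=1 → run E
t=4: queue=[G,C,A,B,D,E,F,H] q_used=0 → run G
t=5: queue=[G,C,A,B,D,E,F,H] q_used=1 → run G
t=6: queue=[C,A,B,D,E,F,H,G] q_used=0 → run C
t=7: queue=[C,A,B,D,E,F,H,G] q_used=1 → run C
t=8: queue=[A,B,D,E,F,H,G,C] q_used=0 → run A
t=9: queue=[B,D,E,F,H,G,C] q_used=0 → run B
t=10: queue=[B,D,E,F,H,G,C] q_used=1 → run B
t=11: queue=[D,E,F,H,G,C,B] q_used=0 → run D
t=12: queue=[D,E,F,H,G,C,B] q_used=1 → run D
t=13: queue=[E,F,H,G,C,B,D] q_used=0 → run E
t=14: queue=[E,F,H,G,C,B,D] q_used=1 → run E
t=15: queue=[F,H,G,C,B,D,E] q_used=0 → run F
t=16: queue=[F,H,G,C,B,D,E] q_used=1 → run F
t=17: queue=[H,G,C,B,D,E] q_used=0 → run H
t=18: queue=[H,G,C,B,D,E] q_used=1 → run H
t=19: queue=[G,C,B,D,E] q_used=0 → run G
t=20: queue=[G,C,B,D,E] q_used=1 → run G
t=21: queue=[C,B,D,E,G] q_used=0 → run C
t=22: queue=[C,B,D,E,G] q_used=1 → run C
t=23: queue=[B,D,E,G,C] q_used=0 → run B
t=24: queue=[D,E,G,C] q_used=0 → run D
t=25: queue=[E,G,C] q_used=0 → run E
t=26: queue=[E,G,C] q_used=1 → run E
t=27: queue=[G,C,E] q_used=0 → run G
t=28: queue=[G,C,E] q_used=1 → run G
t=29: queue=[C,E] q_used=0 → run C
t=30: queue=[E] q_used=0 → run E
t=31: (idle)
t=32: (idle)
t=33: (idle)
t=34: (idle)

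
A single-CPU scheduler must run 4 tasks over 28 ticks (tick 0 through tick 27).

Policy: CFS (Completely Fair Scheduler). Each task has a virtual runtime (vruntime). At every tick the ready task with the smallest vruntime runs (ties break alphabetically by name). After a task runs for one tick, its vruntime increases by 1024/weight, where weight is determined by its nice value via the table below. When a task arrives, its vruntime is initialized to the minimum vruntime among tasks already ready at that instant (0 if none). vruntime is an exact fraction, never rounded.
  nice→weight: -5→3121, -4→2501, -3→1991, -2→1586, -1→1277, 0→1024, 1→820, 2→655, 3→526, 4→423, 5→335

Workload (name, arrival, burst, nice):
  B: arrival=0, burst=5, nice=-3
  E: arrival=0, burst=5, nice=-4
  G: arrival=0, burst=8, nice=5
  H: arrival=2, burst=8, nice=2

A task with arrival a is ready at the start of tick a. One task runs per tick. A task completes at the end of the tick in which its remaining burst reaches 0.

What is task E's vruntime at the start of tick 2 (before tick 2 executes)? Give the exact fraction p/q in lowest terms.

t=0: vr[B=0 E=0 G=0] → run B
t=1: vr[B=1024/1991 E=0 G=0] → run E
t=2: vr[B=1024/1991 E=1024/2501 G=0 H=0] → run G
t=3: vr[B=1024/1991 E=1024/2501 G=1024/335 H=0] → run H
t=4: vr[B=1024/1991 E=1024/2501 G=1024/335 H=1024/655] → run E
t=5: vr[B=1024/1991 E=2048/2501 G=1024/335 H=1024/655] → run B
t=6: vr[B=2048/1991 E=2048/2501 G=1024/335 H=1024/655] → run E
t=7: vr[B=2048/1991 E=3072/2501 G=1024/335 H=1024/655] → run B
t=8: vr[B=3072/1991 E=3072/2501 G=1024/335 H=1024/655] → run E
t=9: vr[B=3072/1991 E=4096/2501 G=1024/335 H=1024/655] → run B
t=10: vr[B=4096/1991 E=4096/2501 G=1024/335 H=1024/655] → run H
t=11: vr[B=4096/1991 E=4096/2501 G=1024/335 H=2048/655] → run E
t=12: vr[B=4096/1991 G=1024/335 H=2048/655] → run B
t=13: vr[G=1024/335 H=2048/655] → run G
t=14: vr[G=2048/335 H=2048/655] → run H
t=15: vr[G=2048/335 H=3072/655] → run H
t=16: vr[G=2048/335 H=4096/655] → run G
t=17: vr[G=3072/335 H=4096/655] → run H
t=18: vr[G=3072/335 H=1024/131] → run H
t=19: vr[G=3072/335 H=6144/655] → run G
t=20: vr[G=4096/335 H=6144/655] → run H
t=21: vr[G=4096/335 H=7168/655] → run H
t=22: vr[G=4096/335] → run G
t=23: vr[G=1024/67] → run G
t=24: vr[G=6144/335] → run G
t=25: vr[G=7168/335] → run G
t=26: (idle)
t=27: (idle)

vruntime(E, start of tick 2) = 1024/2501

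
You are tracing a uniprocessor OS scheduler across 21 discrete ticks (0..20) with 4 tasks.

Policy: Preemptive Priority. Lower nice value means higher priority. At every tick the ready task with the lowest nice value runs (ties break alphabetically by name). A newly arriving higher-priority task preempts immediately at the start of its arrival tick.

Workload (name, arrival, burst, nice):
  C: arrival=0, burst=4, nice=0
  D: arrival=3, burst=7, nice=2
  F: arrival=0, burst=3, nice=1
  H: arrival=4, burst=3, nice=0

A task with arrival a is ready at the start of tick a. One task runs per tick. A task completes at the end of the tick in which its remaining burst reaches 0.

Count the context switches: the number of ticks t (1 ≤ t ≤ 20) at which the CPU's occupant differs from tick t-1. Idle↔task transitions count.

context switches = 4

t=0: ready={C,F} → run C
t=1: ready={C,F} → run C
t=2: ready={C,F} → run C
t=3: ready={C,D,F} → run C
t=4: ready={D,F,H} → run H
t=5: ready={D,F,H} → run H
t=6: ready={D,F,H} → run H
t=7: ready={D,F} → run F
t=8: ready={D,F} → run F
t=9: ready={D,F} → run F
t=10: ready={D} → run D
t=11: ready={D} → run D
t=12: ready={D} → run D
t=13: ready={D} → run D
t=14: ready={D} → run D
t=15: ready={D} → run D
t=16: ready={D} → run D
t=17: (idle)
t=18: (idle)
t=19: (idle)
t=20: (idle)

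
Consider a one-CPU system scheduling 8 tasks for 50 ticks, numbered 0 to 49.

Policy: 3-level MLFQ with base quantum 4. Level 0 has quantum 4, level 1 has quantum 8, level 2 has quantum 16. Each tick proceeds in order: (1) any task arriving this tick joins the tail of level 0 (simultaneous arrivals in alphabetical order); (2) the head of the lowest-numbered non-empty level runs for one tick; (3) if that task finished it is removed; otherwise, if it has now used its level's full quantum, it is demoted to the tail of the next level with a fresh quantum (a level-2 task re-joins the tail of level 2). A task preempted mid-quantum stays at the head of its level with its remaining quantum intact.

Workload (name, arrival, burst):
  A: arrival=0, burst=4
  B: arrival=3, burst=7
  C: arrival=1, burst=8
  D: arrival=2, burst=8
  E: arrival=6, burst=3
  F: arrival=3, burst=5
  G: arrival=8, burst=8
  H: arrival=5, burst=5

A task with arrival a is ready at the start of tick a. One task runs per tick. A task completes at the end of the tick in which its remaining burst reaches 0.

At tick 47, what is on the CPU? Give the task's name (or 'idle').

t=0: L0/L1/L2 = A/-/- → run A
t=1: L0/L1/L2 = AC/-/- → run A
t=2: L0/L1/L2 = ACD/-/- → run A
t=3: L0/L1/L2 = ACDBF/-/- → run A
t=4: L0/L1/L2 = CDBF/-/- → run C
t=5: L0/L1/L2 = CDBFH/-/- → run C
t=6: L0/L1/L2 = CDBFHE/-/- → run C
t=7: L0/L1/L2 = CDBFHE/-/- → run C
t=8: L0/L1/L2 = DBFHEG/C/- → run D
t=9: L0/L1/L2 = DBFHEG/C/- → run D
t=10: L0/L1/L2 = DBFHEG/C/- → run D
t=11: L0/L1/L2 = DBFHEG/C/- → run D
t=12: L0/L1/L2 = BFHEG/CD/- → run B
t=13: L0/L1/L2 = BFHEG/CD/- → run B
t=14: L0/L1/L2 = BFHEG/CD/- → run B
t=15: L0/L1/L2 = BFHEG/CD/- → run B
t=16: L0/L1/L2 = FHEG/CDB/- → run F
t=17: L0/L1/L2 = FHEG/CDB/- → run F
t=18: L0/L1/L2 = FHEG/CDB/- → run F
t=19: L0/L1/L2 = FHEG/CDB/- → run F
t=20: L0/L1/L2 = HEG/CDBF/- → run H
t=21: L0/L1/L2 = HEG/CDBF/- → run H
t=22: L0/L1/L2 = HEG/CDBF/- → run H
t=23: L0/L1/L2 = HEG/CDBF/- → run H
t=24: L0/L1/L2 = EG/CDBFH/- → run E
t=25: L0/L1/L2 = EG/CDBFH/- → run E
t=26: L0/L1/L2 = EG/CDBFH/- → run E
t=27: L0/L1/L2 = G/CDBFH/- → run G
t=28: L0/L1/L2 = G/CDBFH/- → run G
t=29: L0/L1/L2 = G/CDBFH/- → run G
t=30: L0/L1/L2 = G/CDBFH/- → run G
t=31: L0/L1/L2 = -/CDBFHG/- → run C
t=32: L0/L1/L2 = -/CDBFHG/- → run C
t=33: L0/L1/L2 = -/CDBFHG/- → run C
t=34: L0/L1/L2 = -/CDBFHG/- → run C
t=35: L0/L1/L2 = -/DBFHG/- → run D
t=36: L0/L1/L2 = -/DBFHG/- → run D
t=37: L0/L1/L2 = -/DBFHG/- → run D
t=38: L0/L1/L2 = -/DBFHG/- → run D
t=39: L0/L1/L2 = -/BFHG/- → run B
t=40: L0/L1/L2 = -/BFHG/- → run B
t=41: L0/L1/L2 = -/BFHG/- → run B
t=42: L0/L1/L2 = -/FHG/- → run F
t=43: L0/L1/L2 = -/HG/- → run H
t=44: L0/L1/L2 = -/G/- → run G
t=45: L0/L1/L2 = -/G/- → run G
t=46: L0/L1/L2 = -/G/- → run G
t=47: L0/L1/L2 = -/G/- → run G
t=48: (idle)
t=49: (idle)

running at tick 47 = G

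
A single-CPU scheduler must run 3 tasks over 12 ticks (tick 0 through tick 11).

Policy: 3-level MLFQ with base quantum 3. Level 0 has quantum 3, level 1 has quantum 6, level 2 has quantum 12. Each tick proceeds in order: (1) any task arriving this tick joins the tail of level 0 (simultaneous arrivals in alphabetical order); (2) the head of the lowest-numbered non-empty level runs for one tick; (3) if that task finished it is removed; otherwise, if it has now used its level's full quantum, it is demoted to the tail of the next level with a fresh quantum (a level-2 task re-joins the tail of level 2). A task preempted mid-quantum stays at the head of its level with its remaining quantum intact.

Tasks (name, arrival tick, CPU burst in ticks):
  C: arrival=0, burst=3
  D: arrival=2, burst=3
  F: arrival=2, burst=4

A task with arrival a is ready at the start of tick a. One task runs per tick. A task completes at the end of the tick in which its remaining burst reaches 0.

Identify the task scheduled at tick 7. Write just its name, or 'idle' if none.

t=0: L0/L1/L2 = C/-/- → run C
t=1: L0/L1/L2 = C/-/- → run C
t=2: L0/L1/L2 = CDF/-/- → run C
t=3: L0/L1/L2 = DF/-/- → run D
t=4: L0/L1/L2 = DF/-/- → run D
t=5: L0/L1/L2 = DF/-/- → run D
t=6: L0/L1/L2 = F/-/- → run F
t=7: L0/L1/L2 = F/-/- → run F
t=8: L0/L1/L2 = F/-/- → run F
t=9: L0/L1/L2 = -/F/- → run F
t=10: (idle)
t=11: (idle)

running at tick 7 = F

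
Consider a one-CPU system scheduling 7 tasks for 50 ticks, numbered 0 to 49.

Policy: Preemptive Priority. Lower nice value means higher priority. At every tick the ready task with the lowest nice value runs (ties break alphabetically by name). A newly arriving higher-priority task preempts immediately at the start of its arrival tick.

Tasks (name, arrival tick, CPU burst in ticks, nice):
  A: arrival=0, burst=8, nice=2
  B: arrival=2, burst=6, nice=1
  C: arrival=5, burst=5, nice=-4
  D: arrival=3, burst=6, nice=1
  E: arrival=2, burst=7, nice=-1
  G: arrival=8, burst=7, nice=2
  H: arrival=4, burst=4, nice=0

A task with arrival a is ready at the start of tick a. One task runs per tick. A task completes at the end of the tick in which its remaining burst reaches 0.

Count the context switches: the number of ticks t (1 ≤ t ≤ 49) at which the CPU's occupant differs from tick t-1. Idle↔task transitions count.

t=0: ready={A} → run A
t=1: ready={A} → run A
t=2: ready={A,B,E} → run E
t=3: ready={A,B,D,E} → run E
t=4: ready={A,B,D,E,H} → run E
t=5: ready={A,B,C,D,E,H} → run C
t=6: ready={A,B,C,D,E,H} → run C
t=7: ready={A,B,C,D,E,H} → run C
t=8: ready={A,B,C,D,E,G,H} → run C
t=9: ready={A,B,C,D,E,G,H} → run C
t=10: ready={A,B,D,E,G,H} → run E
t=11: ready={A,B,D,E,G,H} → run E
t=12: ready={A,B,D,E,G,H} → run E
t=13: ready={A,B,D,E,G,H} → run E
t=14: ready={A,B,D,G,H} → run H
t=15: ready={A,B,D,G,H} → run H
t=16: ready={A,B,D,G,H} → run H
t=17: ready={A,B,D,G,H} → run H
t=18: ready={A,B,D,G} → run B
t=19: ready={A,B,D,G} → run B
t=20: ready={A,B,D,G} → run B
t=21: ready={A,B,D,G} → run B
t=22: ready={A,B,D,G} → run B
t=23: ready={A,B,D,G} → run B
t=24: ready={A,D,G} → run D
t=25: ready={A,D,G} → run D
t=26: ready={A,D,G} → run D
t=27: ready={A,D,G} → run D
t=28: ready={A,D,G} → run D
t=29: ready={A,D,G} → run D
t=30: ready={A,G} → run A
t=31: ready={A,G} → run A
t=32: ready={A,G} → run A
t=33: ready={A,G} → run A
t=34: ready={A,G} → run A
t=35: ready={A,G} → run A
t=36: ready={G} → run G
t=37: ready={G} → run G
t=38: ready={G} → run G
t=39: ready={G} → run G
t=40: ready={G} → run G
t=41: ready={G} → run G
t=42: ready={G} → run G
t=43: (idle)
t=44: (idle)
t=45: (idle)
t=46: (idle)
t=47: (idle)
t=48: (idle)
t=49: (idle)

context switches = 9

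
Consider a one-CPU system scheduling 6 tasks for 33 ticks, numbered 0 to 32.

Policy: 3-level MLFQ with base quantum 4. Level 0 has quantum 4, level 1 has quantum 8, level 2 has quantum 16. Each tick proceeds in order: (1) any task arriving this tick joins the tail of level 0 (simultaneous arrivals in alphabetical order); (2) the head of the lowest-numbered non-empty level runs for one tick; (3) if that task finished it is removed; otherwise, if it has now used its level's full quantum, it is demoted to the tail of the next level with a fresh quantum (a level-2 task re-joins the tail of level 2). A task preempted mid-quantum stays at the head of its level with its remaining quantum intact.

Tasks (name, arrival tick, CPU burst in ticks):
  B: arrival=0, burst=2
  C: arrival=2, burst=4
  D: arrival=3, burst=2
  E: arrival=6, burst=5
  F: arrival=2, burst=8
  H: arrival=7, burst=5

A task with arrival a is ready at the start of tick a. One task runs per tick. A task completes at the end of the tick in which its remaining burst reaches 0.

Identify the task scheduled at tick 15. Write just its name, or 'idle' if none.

running at tick 15 = E

t=0: L0/L1/L2 = B/-/- → run B
t=1: L0/L1/L2 = B/-/- → run B
t=2: L0/L1/L2 = CF/-/- → run C
t=3: L0/L1/L2 = CFD/-/- → run C
t=4: L0/L1/L2 = CFD/-/- → run C
t=5: L0/L1/L2 = CFD/-/- → run C
t=6: L0/L1/L2 = FDE/-/- → run F
t=7: L0/L1/L2 = FDEH/-/- → run F
t=8: L0/L1/L2 = FDEH/-/- → run F
t=9: L0/L1/L2 = FDEH/-/- → run F
t=10: L0/L1/L2 = DEH/F/- → run D
t=11: L0/L1/L2 = DEH/F/- → run D
t=12: L0/L1/L2 = EH/F/- → run E
t=13: L0/L1/L2 = EH/F/- → run E
t=14: L0/L1/L2 = EH/F/- → run E
t=15: L0/L1/L2 = EH/F/- → run E
t=16: L0/L1/L2 = H/FE/- → run H
t=17: L0/L1/L2 = H/FE/- → run H
t=18: L0/L1/L2 = H/FE/- → run H
t=19: L0/L1/L2 = H/FE/- → run H
t=20: L0/L1/L2 = -/FEH/- → run F
t=21: L0/L1/L2 = -/FEH/- → run F
t=22: L0/L1/L2 = -/FEH/- → run F
t=23: L0/L1/L2 = -/FEH/- → run F
t=24: L0/L1/L2 = -/EH/- → run E
t=25: L0/L1/L2 = -/H/- → run H
t=26: (idle)
t=27: (idle)
t=28: (idle)
t=29: (idle)
t=30: (idle)
t=31: (idle)
t=32: (idle)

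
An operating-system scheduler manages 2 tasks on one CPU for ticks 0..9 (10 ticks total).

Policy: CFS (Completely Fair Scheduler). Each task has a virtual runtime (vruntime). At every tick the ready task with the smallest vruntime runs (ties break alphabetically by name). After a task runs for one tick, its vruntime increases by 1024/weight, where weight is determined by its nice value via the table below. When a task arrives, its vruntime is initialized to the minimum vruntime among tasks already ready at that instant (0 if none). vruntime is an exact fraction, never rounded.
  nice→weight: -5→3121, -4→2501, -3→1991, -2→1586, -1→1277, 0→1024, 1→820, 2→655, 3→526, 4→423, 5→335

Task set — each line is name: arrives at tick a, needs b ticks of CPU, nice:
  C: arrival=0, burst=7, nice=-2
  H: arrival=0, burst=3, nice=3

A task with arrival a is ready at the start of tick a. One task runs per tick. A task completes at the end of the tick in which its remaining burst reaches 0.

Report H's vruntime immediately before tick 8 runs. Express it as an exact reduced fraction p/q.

vruntime(H, start of tick 8) = 1024/263

t=0: vr[C=0 H=0] → run C
t=1: vr[C=512/793 H=0] → run H
t=2: vr[C=512/793 H=512/263] → run C
t=3: vr[C=1024/793 H=512/263] → run C
t=4: vr[C=1536/793 H=512/263] → run C
t=5: vr[C=2048/793 H=512/263] → run H
t=6: vr[C=2048/793 H=1024/263] → run C
t=7: vr[C=2560/793 H=1024/263] → run C
t=8: vr[C=3072/793 H=1024/263] → run C
t=9: vr[H=1024/263] → run H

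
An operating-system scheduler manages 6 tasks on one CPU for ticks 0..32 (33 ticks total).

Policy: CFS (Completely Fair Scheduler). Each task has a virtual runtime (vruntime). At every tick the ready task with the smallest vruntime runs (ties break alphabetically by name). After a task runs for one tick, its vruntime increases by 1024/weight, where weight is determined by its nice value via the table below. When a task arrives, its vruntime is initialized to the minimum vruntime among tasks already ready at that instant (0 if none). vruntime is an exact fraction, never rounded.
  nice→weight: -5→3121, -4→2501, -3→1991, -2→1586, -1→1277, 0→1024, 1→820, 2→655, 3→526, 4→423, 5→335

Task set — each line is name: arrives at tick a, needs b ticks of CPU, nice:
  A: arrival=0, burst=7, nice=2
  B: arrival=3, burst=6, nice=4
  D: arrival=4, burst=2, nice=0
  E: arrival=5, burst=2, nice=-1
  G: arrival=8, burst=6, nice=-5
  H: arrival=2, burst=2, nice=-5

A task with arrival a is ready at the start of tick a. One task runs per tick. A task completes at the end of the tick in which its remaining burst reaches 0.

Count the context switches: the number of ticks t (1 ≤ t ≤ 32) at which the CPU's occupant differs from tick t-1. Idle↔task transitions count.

context switches = 17

t=0: vr[A=0] → run A
t=1: vr[A=1024/655] → run A
t=2: vr[A=2048/655 H=2048/655] → run A
t=3: vr[A=3072/655 B=2048/655 H=2048/655] → run B
t=4: vr[A=3072/655 B=1537024/277065 D=2048/655 H=2048/655] → run D
t=5: vr[A=3072/655 B=1537024/277065 D=2703/655 E=2048/655 H=2048/655] → run E
t=6: vr[A=3072/655 B=1537024/277065 D=2703/655 E=3286016/836435 H=2048/655] → run H
t=7: vr[A=3072/655 B=1537024/277065 D=2703/655 E=3286016/836435 H=7062528/2044255] → run H
t=8: vr[A=3072/655 B=1537024/277065 D=2703/655 E=3286016/836435 G=3286016/836435] → run E
t=9: vr[A=3072/655 B=1537024/277065 D=2703/655 G=3286016/836435] → run G
t=10: vr[A=3072/655 B=1537024/277065 D=2703/655 G=11112165376/2610513635] → run D
t=11: vr[A=3072/655 B=1537024/277065 G=11112165376/2610513635] → run G
t=12: vr[A=3072/655 B=1537024/277065 G=11968674816/2610513635] → run G
t=13: vr[A=3072/655 B=1537024/277065 G=12825184256/2610513635] → run A
t=14: vr[A=4096/655 B=1537024/277065 G=12825184256/2610513635] → run G
t=15: vr[A=4096/655 B=1537024/277065 G=13681693696/2610513635] → run G
t=16: vr[A=4096/655 B=1537024/277065 G=14538203136/2610513635] → run B
t=17: vr[A=4096/655 B=2207744/277065 G=14538203136/2610513635] → run G
t=18: vr[A=4096/655 B=2207744/277065] → run A
t=19: vr[A=1024/131 B=2207744/277065] → run A
t=20: vr[A=6144/655 B=2207744/277065] → run B
t=21: vr[A=6144/655 B=959488/92355] → run A
t=22: vr[B=959488/92355] → run B
t=23: vr[B=3549184/277065] → run B
t=24: vr[B=4219904/277065] → run B
t=25: (idle)
t=26: (idle)
t=27: (idle)
t=28: (idle)
t=29: (idle)
t=30: (idle)
t=31: (idle)
t=32: (idle)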